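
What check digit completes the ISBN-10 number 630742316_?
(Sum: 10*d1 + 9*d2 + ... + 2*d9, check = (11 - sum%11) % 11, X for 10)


Weighted sum: 197
197 mod 11 = 10

Check digit: 1


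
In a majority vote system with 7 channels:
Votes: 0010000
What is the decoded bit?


Ones: 1 out of 7
Threshold: 4

0 (1/7 voted 1)


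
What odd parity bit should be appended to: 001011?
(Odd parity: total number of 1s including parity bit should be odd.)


Number of 1s in data: 3
Parity bit: 0

0


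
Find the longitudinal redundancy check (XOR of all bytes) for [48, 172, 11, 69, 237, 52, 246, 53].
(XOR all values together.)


XOR chain: 48 ^ 172 ^ 11 ^ 69 ^ 237 ^ 52 ^ 246 ^ 53 = 200

200


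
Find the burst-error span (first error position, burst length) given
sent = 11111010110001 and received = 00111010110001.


XOR: 11000000000000

Burst at position 0, length 2


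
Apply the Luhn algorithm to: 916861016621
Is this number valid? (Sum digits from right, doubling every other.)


Luhn sum = 40
40 mod 10 = 0

Valid (Luhn sum mod 10 = 0)


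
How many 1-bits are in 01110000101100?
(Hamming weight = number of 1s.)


Counting 1s in 01110000101100

6


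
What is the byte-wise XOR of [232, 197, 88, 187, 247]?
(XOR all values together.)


XOR chain: 232 ^ 197 ^ 88 ^ 187 ^ 247 = 57

57


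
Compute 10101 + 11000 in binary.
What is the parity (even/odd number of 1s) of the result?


10101 = 21
11000 = 24
Sum = 45 = 101101
1s count = 4

even parity (4 ones in 101101)


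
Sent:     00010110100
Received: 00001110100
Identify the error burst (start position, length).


XOR: 00011000000

Burst at position 3, length 2


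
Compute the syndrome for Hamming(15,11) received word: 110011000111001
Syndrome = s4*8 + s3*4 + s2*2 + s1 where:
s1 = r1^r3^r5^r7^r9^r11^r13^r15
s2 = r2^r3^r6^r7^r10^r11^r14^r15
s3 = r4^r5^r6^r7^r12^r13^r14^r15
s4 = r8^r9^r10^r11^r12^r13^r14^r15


s1=0, s2=1, s3=0, s4=0

Syndrome = 2 (error at position 2)


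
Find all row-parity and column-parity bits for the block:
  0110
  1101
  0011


Row parities: 010
Column parities: 1000

Row P: 010, Col P: 1000, Corner: 1


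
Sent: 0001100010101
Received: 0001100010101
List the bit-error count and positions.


XOR: 0000000000000

0 errors (received matches sent)


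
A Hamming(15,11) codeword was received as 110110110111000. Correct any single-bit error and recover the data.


Syndrome = 0: no error detected

Data: 01010111000 (no errors)


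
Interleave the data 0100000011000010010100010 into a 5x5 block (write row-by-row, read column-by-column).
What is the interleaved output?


Matrix:
  01000
  00011
  00001
  00101
  00010
Read columns: 0000010000000100100101110

0000010000000100100101110


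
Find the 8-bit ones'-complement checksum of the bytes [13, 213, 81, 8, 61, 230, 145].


Sum = 751 mod 256 = 239
Complement = 16

16


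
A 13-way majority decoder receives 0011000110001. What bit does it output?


Ones: 5 out of 13
Threshold: 7

0 (5/13 voted 1)


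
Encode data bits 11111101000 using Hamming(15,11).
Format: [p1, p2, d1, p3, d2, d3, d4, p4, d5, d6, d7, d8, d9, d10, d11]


Parity bits: p1=0, p2=0, p3=0, p4=1

001011111101000


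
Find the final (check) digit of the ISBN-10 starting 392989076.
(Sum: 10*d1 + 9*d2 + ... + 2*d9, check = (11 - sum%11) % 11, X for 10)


Weighted sum: 316
316 mod 11 = 8

Check digit: 3


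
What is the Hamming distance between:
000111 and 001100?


XOR: 001011
Count of 1s: 3

3


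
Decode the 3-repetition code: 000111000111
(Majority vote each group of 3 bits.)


Groups: 000, 111, 000, 111
Majority votes: 0101

0101


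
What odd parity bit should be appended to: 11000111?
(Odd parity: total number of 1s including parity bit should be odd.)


Number of 1s in data: 5
Parity bit: 0

0


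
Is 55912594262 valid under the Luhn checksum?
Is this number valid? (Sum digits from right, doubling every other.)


Luhn sum = 44
44 mod 10 = 4

Invalid (Luhn sum mod 10 = 4)


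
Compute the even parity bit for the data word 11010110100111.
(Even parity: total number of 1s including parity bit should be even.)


Number of 1s in data: 9
Parity bit: 1

1


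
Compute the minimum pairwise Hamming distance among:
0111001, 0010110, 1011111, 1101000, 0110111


Comparing all pairs, minimum distance: 2
Can detect 1 errors, correct 0 errors

2


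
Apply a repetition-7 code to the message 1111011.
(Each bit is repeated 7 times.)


Each bit -> 7 copies

1111111111111111111111111111000000011111111111111


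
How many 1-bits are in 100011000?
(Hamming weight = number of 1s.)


Counting 1s in 100011000

3


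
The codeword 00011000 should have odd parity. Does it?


Number of 1s: 2

No, parity error (2 ones)


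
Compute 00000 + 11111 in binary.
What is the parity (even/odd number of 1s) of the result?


00000 = 0
11111 = 31
Sum = 31 = 11111
1s count = 5

odd parity (5 ones in 11111)


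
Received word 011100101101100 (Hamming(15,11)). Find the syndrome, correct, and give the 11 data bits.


Syndrome = 0: no error detected

Data: 10011101100 (no errors)


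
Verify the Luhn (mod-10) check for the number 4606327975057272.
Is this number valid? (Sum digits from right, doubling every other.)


Luhn sum = 71
71 mod 10 = 1

Invalid (Luhn sum mod 10 = 1)


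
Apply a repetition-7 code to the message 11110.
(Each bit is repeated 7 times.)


Each bit -> 7 copies

11111111111111111111111111110000000


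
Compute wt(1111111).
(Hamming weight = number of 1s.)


Counting 1s in 1111111

7


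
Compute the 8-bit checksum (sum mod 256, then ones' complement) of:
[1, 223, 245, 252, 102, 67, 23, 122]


Sum = 1035 mod 256 = 11
Complement = 244

244


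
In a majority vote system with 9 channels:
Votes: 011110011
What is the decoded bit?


Ones: 6 out of 9
Threshold: 5

1 (6/9 voted 1)


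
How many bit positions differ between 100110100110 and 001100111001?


XOR: 101010011111
Count of 1s: 8

8


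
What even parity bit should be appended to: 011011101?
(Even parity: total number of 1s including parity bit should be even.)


Number of 1s in data: 6
Parity bit: 0

0


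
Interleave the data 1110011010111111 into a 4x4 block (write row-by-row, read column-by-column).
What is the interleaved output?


Matrix:
  1110
  0110
  1011
  1111
Read columns: 1011110111110011

1011110111110011


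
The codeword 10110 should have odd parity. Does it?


Number of 1s: 3

Yes, parity is correct (3 ones)


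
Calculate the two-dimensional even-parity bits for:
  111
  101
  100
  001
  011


Row parities: 10110
Column parities: 100

Row P: 10110, Col P: 100, Corner: 1


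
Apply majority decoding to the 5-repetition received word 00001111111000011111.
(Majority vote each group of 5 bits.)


Groups: 00001, 11111, 10000, 11111
Majority votes: 0101

0101


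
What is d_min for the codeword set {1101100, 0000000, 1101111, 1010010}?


Comparing all pairs, minimum distance: 2
Can detect 1 errors, correct 0 errors

2


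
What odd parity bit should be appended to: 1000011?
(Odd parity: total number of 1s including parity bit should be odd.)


Number of 1s in data: 3
Parity bit: 0

0


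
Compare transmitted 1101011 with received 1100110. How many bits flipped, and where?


XOR: 0001101

3 error(s) at position(s): 3, 4, 6


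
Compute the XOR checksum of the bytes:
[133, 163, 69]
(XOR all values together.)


XOR chain: 133 ^ 163 ^ 69 = 99

99


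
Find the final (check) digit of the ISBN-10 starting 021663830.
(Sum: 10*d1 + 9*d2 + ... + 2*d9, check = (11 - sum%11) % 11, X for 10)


Weighted sum: 160
160 mod 11 = 6

Check digit: 5


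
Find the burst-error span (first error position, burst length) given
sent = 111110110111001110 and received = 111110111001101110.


XOR: 000000001110100000

Burst at position 8, length 5


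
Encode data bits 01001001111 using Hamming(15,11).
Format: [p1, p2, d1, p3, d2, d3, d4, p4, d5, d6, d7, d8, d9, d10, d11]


Parity bits: p1=0, p2=0, p3=1, p4=1

000110011001111


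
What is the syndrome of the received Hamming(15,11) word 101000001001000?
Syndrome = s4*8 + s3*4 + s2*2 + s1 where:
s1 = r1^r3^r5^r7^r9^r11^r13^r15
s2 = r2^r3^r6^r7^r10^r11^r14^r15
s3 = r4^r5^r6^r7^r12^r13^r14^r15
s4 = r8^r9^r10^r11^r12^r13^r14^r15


s1=1, s2=1, s3=1, s4=0

Syndrome = 7 (error at position 7)


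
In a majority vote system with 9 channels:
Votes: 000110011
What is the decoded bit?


Ones: 4 out of 9
Threshold: 5

0 (4/9 voted 1)


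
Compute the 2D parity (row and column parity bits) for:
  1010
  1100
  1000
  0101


Row parities: 0010
Column parities: 1011

Row P: 0010, Col P: 1011, Corner: 1


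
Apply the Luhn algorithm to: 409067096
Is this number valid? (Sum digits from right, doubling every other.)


Luhn sum = 39
39 mod 10 = 9

Invalid (Luhn sum mod 10 = 9)


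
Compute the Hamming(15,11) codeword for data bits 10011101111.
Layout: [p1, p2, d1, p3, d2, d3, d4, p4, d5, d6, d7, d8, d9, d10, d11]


Parity bits: p1=1, p2=1, p3=1, p4=0

111100101101111


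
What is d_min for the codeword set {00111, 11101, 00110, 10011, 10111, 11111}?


Comparing all pairs, minimum distance: 1
Can detect 0 errors, correct 0 errors

1


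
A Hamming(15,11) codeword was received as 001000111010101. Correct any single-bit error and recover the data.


Syndrome = 12: error at position 12

Data: 10011011101 (corrected bit 12)


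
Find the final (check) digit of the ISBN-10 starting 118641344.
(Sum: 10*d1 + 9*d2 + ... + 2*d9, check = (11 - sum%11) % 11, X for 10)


Weighted sum: 186
186 mod 11 = 10

Check digit: 1


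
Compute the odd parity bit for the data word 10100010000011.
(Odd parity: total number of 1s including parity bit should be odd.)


Number of 1s in data: 5
Parity bit: 0

0


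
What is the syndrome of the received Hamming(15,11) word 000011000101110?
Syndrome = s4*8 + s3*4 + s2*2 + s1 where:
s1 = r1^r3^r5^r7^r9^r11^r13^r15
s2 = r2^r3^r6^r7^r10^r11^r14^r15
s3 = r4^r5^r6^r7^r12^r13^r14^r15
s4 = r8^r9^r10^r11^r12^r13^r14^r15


s1=0, s2=1, s3=1, s4=0

Syndrome = 6 (error at position 6)


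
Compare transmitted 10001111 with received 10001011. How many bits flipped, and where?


XOR: 00000100

1 error(s) at position(s): 5


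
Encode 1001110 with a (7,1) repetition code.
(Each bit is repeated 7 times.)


Each bit -> 7 copies

1111111000000000000001111111111111111111110000000


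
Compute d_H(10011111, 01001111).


XOR: 11010000
Count of 1s: 3

3


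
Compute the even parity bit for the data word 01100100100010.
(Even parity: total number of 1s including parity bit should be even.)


Number of 1s in data: 5
Parity bit: 1

1


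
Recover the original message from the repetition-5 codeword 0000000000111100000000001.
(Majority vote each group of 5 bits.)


Groups: 00000, 00000, 11110, 00000, 00001
Majority votes: 00100

00100


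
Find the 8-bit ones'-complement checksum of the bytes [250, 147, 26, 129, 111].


Sum = 663 mod 256 = 151
Complement = 104

104


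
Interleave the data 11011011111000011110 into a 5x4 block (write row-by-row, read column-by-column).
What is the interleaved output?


Matrix:
  1101
  1011
  1110
  0001
  1110
Read columns: 11101101010110111010

11101101010110111010


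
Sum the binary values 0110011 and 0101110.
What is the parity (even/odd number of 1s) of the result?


0110011 = 51
0101110 = 46
Sum = 97 = 1100001
1s count = 3

odd parity (3 ones in 1100001)


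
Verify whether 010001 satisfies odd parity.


Number of 1s: 2

No, parity error (2 ones)


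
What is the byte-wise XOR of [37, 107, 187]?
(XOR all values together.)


XOR chain: 37 ^ 107 ^ 187 = 245

245


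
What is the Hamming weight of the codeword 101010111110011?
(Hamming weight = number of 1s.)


Counting 1s in 101010111110011

10


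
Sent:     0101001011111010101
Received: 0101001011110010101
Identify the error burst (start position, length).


XOR: 0000000000001000000

Burst at position 12, length 1


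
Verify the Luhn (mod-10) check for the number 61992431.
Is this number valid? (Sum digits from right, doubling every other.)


Luhn sum = 37
37 mod 10 = 7

Invalid (Luhn sum mod 10 = 7)


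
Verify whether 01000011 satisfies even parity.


Number of 1s: 3

No, parity error (3 ones)


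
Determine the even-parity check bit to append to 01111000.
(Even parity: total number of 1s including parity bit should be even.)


Number of 1s in data: 4
Parity bit: 0

0


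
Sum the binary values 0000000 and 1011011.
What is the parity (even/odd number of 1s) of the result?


0000000 = 0
1011011 = 91
Sum = 91 = 1011011
1s count = 5

odd parity (5 ones in 1011011)


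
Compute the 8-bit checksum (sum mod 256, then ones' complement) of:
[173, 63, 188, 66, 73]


Sum = 563 mod 256 = 51
Complement = 204

204


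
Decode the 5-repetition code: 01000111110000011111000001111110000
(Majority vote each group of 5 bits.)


Groups: 01000, 11111, 00000, 11111, 00000, 11111, 10000
Majority votes: 0101010

0101010


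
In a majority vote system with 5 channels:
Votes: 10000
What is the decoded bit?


Ones: 1 out of 5
Threshold: 3

0 (1/5 voted 1)


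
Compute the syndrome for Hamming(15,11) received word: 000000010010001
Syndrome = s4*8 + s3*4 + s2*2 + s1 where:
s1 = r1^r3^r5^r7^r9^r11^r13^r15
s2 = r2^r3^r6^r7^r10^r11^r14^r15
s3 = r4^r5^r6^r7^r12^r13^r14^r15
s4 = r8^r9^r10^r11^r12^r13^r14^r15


s1=0, s2=0, s3=1, s4=1

Syndrome = 12 (error at position 12)


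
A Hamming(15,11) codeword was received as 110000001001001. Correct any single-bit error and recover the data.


Syndrome = 9: error at position 9

Data: 00000001001 (corrected bit 9)


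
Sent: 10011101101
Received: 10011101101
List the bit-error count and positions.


XOR: 00000000000

0 errors (received matches sent)


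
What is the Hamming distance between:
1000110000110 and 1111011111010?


XOR: 0111101111100
Count of 1s: 9

9


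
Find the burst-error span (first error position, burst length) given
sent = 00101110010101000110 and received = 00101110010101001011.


XOR: 00000000000000001101

Burst at position 16, length 4


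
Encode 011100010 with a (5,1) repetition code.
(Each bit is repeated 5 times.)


Each bit -> 5 copies

000001111111111111110000000000000001111100000


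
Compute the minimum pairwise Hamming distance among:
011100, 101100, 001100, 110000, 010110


Comparing all pairs, minimum distance: 1
Can detect 0 errors, correct 0 errors

1


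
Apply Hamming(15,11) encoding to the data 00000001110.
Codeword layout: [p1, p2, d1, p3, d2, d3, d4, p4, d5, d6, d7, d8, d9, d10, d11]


Parity bits: p1=1, p2=1, p3=1, p4=1

110100010001110


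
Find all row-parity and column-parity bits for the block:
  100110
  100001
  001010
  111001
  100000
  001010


Row parities: 100010
Column parities: 011110

Row P: 100010, Col P: 011110, Corner: 0


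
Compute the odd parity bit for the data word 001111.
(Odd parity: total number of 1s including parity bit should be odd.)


Number of 1s in data: 4
Parity bit: 1

1


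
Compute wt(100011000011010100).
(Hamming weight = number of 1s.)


Counting 1s in 100011000011010100

7


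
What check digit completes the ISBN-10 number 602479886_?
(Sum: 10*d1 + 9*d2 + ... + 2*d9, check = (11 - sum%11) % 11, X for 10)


Weighted sum: 259
259 mod 11 = 6

Check digit: 5


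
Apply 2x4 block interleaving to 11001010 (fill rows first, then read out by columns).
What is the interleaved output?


Matrix:
  1100
  1010
Read columns: 11100100

11100100


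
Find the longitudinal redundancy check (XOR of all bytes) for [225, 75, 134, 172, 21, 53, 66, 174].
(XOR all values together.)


XOR chain: 225 ^ 75 ^ 134 ^ 172 ^ 21 ^ 53 ^ 66 ^ 174 = 76

76


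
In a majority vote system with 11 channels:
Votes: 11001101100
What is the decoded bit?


Ones: 6 out of 11
Threshold: 6

1 (6/11 voted 1)


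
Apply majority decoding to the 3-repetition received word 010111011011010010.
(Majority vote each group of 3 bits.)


Groups: 010, 111, 011, 011, 010, 010
Majority votes: 011100

011100


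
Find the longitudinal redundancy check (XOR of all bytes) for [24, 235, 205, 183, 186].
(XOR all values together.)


XOR chain: 24 ^ 235 ^ 205 ^ 183 ^ 186 = 51

51


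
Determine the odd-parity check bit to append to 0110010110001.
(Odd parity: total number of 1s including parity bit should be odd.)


Number of 1s in data: 6
Parity bit: 1

1


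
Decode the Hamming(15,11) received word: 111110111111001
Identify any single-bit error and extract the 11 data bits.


Syndrome = 5: error at position 5

Data: 10011111001 (corrected bit 5)


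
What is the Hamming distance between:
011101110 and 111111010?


XOR: 100010100
Count of 1s: 3

3


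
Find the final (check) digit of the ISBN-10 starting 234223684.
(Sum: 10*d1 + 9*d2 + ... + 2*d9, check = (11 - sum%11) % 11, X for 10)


Weighted sum: 176
176 mod 11 = 0

Check digit: 0


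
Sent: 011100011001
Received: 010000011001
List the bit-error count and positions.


XOR: 001100000000

2 error(s) at position(s): 2, 3


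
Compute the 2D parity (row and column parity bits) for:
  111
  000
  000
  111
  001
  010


Row parities: 100111
Column parities: 011

Row P: 100111, Col P: 011, Corner: 0


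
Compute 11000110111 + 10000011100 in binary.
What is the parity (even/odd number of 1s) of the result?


11000110111 = 1591
10000011100 = 1052
Sum = 2643 = 101001010011
1s count = 6

even parity (6 ones in 101001010011)


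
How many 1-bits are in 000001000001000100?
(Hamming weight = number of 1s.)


Counting 1s in 000001000001000100

3


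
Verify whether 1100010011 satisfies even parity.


Number of 1s: 5

No, parity error (5 ones)


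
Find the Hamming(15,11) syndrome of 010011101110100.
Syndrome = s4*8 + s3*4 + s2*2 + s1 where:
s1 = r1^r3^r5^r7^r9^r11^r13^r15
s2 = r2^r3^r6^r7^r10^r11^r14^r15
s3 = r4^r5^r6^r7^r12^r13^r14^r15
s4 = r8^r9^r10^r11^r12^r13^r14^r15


s1=1, s2=1, s3=0, s4=0

Syndrome = 3 (error at position 3)


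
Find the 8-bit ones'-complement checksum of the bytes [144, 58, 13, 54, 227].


Sum = 496 mod 256 = 240
Complement = 15

15


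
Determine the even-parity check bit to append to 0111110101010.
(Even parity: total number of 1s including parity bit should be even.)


Number of 1s in data: 8
Parity bit: 0

0


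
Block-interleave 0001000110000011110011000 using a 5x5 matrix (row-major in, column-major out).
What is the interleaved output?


Matrix:
  00010
  00110
  00001
  11100
  11000
Read columns: 0001100011010101100000100

0001100011010101100000100


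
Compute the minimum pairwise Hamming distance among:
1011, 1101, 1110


Comparing all pairs, minimum distance: 2
Can detect 1 errors, correct 0 errors

2


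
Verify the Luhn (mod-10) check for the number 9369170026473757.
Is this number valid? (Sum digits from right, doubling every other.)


Luhn sum = 79
79 mod 10 = 9

Invalid (Luhn sum mod 10 = 9)


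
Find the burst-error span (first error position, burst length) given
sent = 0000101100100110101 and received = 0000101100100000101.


XOR: 0000000000000110000

Burst at position 13, length 2


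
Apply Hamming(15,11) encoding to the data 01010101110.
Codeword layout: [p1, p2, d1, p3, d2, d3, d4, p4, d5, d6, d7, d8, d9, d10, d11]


Parity bits: p1=1, p2=1, p3=1, p4=0

110110100101110


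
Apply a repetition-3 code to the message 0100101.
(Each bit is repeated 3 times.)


Each bit -> 3 copies

000111000000111000111


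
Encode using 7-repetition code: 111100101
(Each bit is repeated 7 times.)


Each bit -> 7 copies

111111111111111111111111111100000000000000111111100000001111111


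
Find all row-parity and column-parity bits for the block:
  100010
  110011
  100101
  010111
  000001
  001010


Row parities: 001010
Column parities: 101000

Row P: 001010, Col P: 101000, Corner: 0


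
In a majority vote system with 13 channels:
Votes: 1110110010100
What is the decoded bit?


Ones: 7 out of 13
Threshold: 7

1 (7/13 voted 1)


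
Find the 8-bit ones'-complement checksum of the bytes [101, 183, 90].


Sum = 374 mod 256 = 118
Complement = 137

137


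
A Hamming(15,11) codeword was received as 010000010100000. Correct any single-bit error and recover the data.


Syndrome = 0: no error detected

Data: 00000100000 (no errors)


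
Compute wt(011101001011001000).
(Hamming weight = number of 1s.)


Counting 1s in 011101001011001000

8


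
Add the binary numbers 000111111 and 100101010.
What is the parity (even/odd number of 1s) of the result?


000111111 = 63
100101010 = 298
Sum = 361 = 101101001
1s count = 5

odd parity (5 ones in 101101001)


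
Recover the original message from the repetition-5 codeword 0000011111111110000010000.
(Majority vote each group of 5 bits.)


Groups: 00000, 11111, 11111, 00000, 10000
Majority votes: 01100

01100


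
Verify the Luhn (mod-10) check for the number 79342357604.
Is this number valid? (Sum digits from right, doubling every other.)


Luhn sum = 55
55 mod 10 = 5

Invalid (Luhn sum mod 10 = 5)


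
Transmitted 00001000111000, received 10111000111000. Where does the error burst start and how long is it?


XOR: 10110000000000

Burst at position 0, length 4


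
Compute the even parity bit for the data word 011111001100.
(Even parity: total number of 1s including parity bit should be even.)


Number of 1s in data: 7
Parity bit: 1

1


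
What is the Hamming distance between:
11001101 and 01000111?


XOR: 10001010
Count of 1s: 3

3


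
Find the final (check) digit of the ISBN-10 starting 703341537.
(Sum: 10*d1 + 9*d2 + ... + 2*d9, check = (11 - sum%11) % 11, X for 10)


Weighted sum: 187
187 mod 11 = 0

Check digit: 0


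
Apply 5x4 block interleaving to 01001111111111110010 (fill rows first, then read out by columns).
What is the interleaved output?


Matrix:
  0100
  1111
  1111
  1111
  0010
Read columns: 01110111100111101110

01110111100111101110


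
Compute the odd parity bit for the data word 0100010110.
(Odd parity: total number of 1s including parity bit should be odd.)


Number of 1s in data: 4
Parity bit: 1

1


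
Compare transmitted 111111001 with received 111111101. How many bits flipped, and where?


XOR: 000000100

1 error(s) at position(s): 6


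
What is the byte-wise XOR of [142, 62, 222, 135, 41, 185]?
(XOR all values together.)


XOR chain: 142 ^ 62 ^ 222 ^ 135 ^ 41 ^ 185 = 121

121


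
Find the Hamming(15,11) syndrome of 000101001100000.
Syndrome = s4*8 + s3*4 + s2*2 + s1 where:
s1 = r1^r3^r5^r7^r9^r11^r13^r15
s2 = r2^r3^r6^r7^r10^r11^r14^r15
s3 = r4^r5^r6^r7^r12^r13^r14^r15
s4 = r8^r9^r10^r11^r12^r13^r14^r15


s1=1, s2=0, s3=0, s4=0

Syndrome = 1 (error at position 1)


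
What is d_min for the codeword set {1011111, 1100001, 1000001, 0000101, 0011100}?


Comparing all pairs, minimum distance: 1
Can detect 0 errors, correct 0 errors

1


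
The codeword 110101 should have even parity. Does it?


Number of 1s: 4

Yes, parity is correct (4 ones)


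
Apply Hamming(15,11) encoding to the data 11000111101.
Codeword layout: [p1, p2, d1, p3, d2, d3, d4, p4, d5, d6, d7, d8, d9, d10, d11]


Parity bits: p1=1, p2=0, p3=0, p4=1

101010010111101


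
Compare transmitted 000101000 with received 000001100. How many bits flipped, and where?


XOR: 000100100

2 error(s) at position(s): 3, 6


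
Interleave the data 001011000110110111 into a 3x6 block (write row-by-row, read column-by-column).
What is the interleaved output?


Matrix:
  001011
  000110
  110111
Read columns: 001001100011111101

001001100011111101


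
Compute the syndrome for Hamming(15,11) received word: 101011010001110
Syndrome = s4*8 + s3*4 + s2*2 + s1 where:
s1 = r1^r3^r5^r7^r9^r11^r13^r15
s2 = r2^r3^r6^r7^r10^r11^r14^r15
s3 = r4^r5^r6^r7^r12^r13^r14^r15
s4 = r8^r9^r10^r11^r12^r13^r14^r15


s1=0, s2=1, s3=1, s4=0

Syndrome = 6 (error at position 6)


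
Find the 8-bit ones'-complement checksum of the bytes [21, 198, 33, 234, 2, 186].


Sum = 674 mod 256 = 162
Complement = 93

93


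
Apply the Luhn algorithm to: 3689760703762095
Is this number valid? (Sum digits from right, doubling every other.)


Luhn sum = 78
78 mod 10 = 8

Invalid (Luhn sum mod 10 = 8)


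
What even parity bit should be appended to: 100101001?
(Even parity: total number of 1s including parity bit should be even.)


Number of 1s in data: 4
Parity bit: 0

0


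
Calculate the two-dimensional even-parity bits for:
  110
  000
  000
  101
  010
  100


Row parities: 000011
Column parities: 101

Row P: 000011, Col P: 101, Corner: 0


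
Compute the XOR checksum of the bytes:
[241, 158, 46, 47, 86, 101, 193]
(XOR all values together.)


XOR chain: 241 ^ 158 ^ 46 ^ 47 ^ 86 ^ 101 ^ 193 = 156

156


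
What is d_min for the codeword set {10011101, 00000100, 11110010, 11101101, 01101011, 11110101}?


Comparing all pairs, minimum distance: 2
Can detect 1 errors, correct 0 errors

2


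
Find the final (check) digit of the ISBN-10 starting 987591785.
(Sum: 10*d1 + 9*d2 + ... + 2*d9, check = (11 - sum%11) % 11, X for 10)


Weighted sum: 374
374 mod 11 = 0

Check digit: 0


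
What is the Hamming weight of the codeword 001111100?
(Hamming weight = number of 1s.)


Counting 1s in 001111100

5


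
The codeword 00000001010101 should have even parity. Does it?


Number of 1s: 4

Yes, parity is correct (4 ones)


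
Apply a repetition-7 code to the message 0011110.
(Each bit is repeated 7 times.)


Each bit -> 7 copies

0000000000000011111111111111111111111111110000000


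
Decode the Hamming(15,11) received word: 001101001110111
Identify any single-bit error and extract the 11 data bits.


Syndrome = 5: error at position 5

Data: 11101110111 (corrected bit 5)


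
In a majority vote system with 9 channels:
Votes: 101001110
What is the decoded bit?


Ones: 5 out of 9
Threshold: 5

1 (5/9 voted 1)


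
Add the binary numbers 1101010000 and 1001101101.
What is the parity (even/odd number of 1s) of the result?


1101010000 = 848
1001101101 = 621
Sum = 1469 = 10110111101
1s count = 8

even parity (8 ones in 10110111101)


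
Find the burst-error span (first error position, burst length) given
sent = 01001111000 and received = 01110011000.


XOR: 00111100000

Burst at position 2, length 4


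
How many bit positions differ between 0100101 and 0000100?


XOR: 0100001
Count of 1s: 2

2


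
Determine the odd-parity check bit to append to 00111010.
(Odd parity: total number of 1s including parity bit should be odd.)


Number of 1s in data: 4
Parity bit: 1

1


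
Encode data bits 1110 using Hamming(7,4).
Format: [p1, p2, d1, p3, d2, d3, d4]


Parity bits: p1=0, p2=0, p3=0

0010110


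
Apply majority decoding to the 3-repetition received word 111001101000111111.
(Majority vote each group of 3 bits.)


Groups: 111, 001, 101, 000, 111, 111
Majority votes: 101011

101011


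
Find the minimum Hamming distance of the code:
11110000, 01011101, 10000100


Comparing all pairs, minimum distance: 4
Can detect 3 errors, correct 1 errors

4


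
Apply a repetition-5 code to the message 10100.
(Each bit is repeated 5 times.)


Each bit -> 5 copies

1111100000111110000000000


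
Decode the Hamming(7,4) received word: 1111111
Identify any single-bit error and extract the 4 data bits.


Syndrome = 0: no error detected

Data: 1111 (no errors)


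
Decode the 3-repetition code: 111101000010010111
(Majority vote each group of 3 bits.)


Groups: 111, 101, 000, 010, 010, 111
Majority votes: 110001

110001


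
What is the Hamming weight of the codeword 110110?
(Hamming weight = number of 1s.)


Counting 1s in 110110

4


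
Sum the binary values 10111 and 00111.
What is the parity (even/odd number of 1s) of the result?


10111 = 23
00111 = 7
Sum = 30 = 11110
1s count = 4

even parity (4 ones in 11110)


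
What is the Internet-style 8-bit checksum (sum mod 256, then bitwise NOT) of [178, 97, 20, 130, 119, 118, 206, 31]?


Sum = 899 mod 256 = 131
Complement = 124

124


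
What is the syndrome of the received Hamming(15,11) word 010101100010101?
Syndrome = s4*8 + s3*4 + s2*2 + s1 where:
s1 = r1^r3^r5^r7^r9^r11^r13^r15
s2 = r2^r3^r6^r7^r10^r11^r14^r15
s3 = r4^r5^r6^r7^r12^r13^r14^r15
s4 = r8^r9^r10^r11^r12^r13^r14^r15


s1=0, s2=1, s3=1, s4=1

Syndrome = 14 (error at position 14)


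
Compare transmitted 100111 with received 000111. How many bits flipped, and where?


XOR: 100000

1 error(s) at position(s): 0


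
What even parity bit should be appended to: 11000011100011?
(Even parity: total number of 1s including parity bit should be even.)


Number of 1s in data: 7
Parity bit: 1

1


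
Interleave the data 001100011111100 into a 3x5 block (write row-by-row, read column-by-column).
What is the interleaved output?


Matrix:
  00110
  00111
  11100
Read columns: 001001111110010

001001111110010


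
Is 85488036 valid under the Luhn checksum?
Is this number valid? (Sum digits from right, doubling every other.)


Luhn sum = 47
47 mod 10 = 7

Invalid (Luhn sum mod 10 = 7)


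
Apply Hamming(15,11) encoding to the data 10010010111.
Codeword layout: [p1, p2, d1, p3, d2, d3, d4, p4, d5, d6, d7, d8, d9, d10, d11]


Parity bits: p1=1, p2=1, p3=0, p4=0

111000100010111


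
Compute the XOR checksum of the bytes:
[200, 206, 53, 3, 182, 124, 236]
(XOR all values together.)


XOR chain: 200 ^ 206 ^ 53 ^ 3 ^ 182 ^ 124 ^ 236 = 22

22


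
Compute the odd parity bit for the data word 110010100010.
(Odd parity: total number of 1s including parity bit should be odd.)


Number of 1s in data: 5
Parity bit: 0

0


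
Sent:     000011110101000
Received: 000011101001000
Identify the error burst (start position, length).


XOR: 000000011100000

Burst at position 7, length 3


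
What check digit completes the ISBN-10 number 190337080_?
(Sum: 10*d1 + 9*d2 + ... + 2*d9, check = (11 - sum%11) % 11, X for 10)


Weighted sum: 189
189 mod 11 = 2

Check digit: 9


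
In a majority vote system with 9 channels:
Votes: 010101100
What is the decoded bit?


Ones: 4 out of 9
Threshold: 5

0 (4/9 voted 1)


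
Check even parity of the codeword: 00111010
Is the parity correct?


Number of 1s: 4

Yes, parity is correct (4 ones)


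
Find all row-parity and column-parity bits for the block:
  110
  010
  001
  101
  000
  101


Row parities: 011000
Column parities: 101

Row P: 011000, Col P: 101, Corner: 0


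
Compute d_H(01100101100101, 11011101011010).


XOR: 10111000111111
Count of 1s: 10

10


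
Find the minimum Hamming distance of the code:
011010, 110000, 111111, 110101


Comparing all pairs, minimum distance: 2
Can detect 1 errors, correct 0 errors

2


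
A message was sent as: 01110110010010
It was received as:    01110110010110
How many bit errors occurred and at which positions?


XOR: 00000000000100

1 error(s) at position(s): 11


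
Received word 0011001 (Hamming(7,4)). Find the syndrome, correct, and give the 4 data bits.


Syndrome = 0: no error detected

Data: 1001 (no errors)


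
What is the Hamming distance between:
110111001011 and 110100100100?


XOR: 000011101111
Count of 1s: 7

7


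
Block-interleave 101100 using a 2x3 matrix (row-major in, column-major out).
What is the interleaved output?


Matrix:
  101
  100
Read columns: 110010

110010


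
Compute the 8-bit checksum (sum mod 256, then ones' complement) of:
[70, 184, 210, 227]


Sum = 691 mod 256 = 179
Complement = 76

76


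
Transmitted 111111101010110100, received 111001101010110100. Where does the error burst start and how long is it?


XOR: 000110000000000000

Burst at position 3, length 2


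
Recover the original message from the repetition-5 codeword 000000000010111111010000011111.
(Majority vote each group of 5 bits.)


Groups: 00000, 00000, 10111, 11101, 00000, 11111
Majority votes: 001101

001101


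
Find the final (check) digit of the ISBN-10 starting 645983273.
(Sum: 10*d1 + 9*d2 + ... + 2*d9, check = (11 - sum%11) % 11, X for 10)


Weighted sum: 297
297 mod 11 = 0

Check digit: 0


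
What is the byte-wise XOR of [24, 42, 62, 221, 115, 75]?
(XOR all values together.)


XOR chain: 24 ^ 42 ^ 62 ^ 221 ^ 115 ^ 75 = 233

233


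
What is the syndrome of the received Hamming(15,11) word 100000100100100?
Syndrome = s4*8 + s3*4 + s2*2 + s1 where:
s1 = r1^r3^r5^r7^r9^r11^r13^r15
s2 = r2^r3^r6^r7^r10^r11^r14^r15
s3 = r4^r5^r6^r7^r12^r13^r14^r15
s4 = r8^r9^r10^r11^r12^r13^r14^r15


s1=1, s2=0, s3=0, s4=0

Syndrome = 1 (error at position 1)


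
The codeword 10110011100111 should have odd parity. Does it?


Number of 1s: 9

Yes, parity is correct (9 ones)


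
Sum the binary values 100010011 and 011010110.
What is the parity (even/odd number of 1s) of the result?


100010011 = 275
011010110 = 214
Sum = 489 = 111101001
1s count = 6

even parity (6 ones in 111101001)


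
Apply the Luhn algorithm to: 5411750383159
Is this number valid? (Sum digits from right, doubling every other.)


Luhn sum = 55
55 mod 10 = 5

Invalid (Luhn sum mod 10 = 5)


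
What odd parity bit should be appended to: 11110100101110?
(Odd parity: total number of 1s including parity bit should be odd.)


Number of 1s in data: 9
Parity bit: 0

0


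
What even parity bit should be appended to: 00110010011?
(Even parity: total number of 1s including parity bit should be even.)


Number of 1s in data: 5
Parity bit: 1

1


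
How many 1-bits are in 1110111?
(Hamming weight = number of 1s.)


Counting 1s in 1110111

6


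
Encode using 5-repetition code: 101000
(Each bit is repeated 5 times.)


Each bit -> 5 copies

111110000011111000000000000000


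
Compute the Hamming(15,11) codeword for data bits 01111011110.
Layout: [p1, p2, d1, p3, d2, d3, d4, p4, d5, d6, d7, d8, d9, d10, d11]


Parity bits: p1=1, p2=0, p3=0, p4=1

100011111011110


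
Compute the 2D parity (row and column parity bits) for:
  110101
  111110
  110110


Row parities: 010
Column parities: 111101

Row P: 010, Col P: 111101, Corner: 1


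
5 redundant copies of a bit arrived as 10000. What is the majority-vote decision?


Ones: 1 out of 5
Threshold: 3

0 (1/5 voted 1)


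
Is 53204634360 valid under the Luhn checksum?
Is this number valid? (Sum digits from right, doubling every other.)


Luhn sum = 37
37 mod 10 = 7

Invalid (Luhn sum mod 10 = 7)


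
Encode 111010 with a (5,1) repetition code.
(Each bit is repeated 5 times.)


Each bit -> 5 copies

111111111111111000001111100000


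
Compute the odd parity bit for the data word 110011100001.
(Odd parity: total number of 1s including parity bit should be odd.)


Number of 1s in data: 6
Parity bit: 1

1


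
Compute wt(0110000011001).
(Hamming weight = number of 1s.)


Counting 1s in 0110000011001

5


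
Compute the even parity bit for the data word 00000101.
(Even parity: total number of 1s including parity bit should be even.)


Number of 1s in data: 2
Parity bit: 0

0


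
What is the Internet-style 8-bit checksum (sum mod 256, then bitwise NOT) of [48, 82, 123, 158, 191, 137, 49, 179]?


Sum = 967 mod 256 = 199
Complement = 56

56


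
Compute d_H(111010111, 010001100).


XOR: 101011011
Count of 1s: 6

6


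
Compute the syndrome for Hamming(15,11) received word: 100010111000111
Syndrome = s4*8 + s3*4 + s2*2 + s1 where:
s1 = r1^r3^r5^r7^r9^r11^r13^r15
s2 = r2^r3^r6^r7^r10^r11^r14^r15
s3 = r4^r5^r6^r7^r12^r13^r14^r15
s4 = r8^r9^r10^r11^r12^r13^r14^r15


s1=0, s2=1, s3=1, s4=1

Syndrome = 14 (error at position 14)


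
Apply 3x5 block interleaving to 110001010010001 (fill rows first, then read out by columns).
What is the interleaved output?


Matrix:
  11000
  10100
  10001
Read columns: 111100010000001

111100010000001


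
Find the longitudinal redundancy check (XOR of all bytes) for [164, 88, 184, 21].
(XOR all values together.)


XOR chain: 164 ^ 88 ^ 184 ^ 21 = 81

81


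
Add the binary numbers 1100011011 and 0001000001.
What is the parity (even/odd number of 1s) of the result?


1100011011 = 795
0001000001 = 65
Sum = 860 = 1101011100
1s count = 6

even parity (6 ones in 1101011100)


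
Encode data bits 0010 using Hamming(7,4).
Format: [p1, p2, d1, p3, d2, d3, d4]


Parity bits: p1=0, p2=1, p3=1

0101010


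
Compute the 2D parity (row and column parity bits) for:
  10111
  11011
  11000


Row parities: 000
Column parities: 10100

Row P: 000, Col P: 10100, Corner: 0


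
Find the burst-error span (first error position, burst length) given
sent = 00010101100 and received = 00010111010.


XOR: 00000010110

Burst at position 6, length 4


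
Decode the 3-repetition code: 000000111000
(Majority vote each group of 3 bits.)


Groups: 000, 000, 111, 000
Majority votes: 0010

0010


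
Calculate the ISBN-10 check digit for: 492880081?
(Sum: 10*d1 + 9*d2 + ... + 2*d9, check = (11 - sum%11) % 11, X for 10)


Weighted sum: 267
267 mod 11 = 3

Check digit: 8


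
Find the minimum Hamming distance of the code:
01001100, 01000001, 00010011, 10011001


Comparing all pairs, minimum distance: 3
Can detect 2 errors, correct 1 errors

3


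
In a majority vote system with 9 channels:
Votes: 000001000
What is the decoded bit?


Ones: 1 out of 9
Threshold: 5

0 (1/9 voted 1)


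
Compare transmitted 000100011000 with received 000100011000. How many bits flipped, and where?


XOR: 000000000000

0 errors (received matches sent)


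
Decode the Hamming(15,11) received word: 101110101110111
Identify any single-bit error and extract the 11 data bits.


Syndrome = 0: no error detected

Data: 11011110111 (no errors)


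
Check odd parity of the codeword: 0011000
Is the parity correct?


Number of 1s: 2

No, parity error (2 ones)


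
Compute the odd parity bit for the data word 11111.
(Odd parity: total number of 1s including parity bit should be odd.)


Number of 1s in data: 5
Parity bit: 0

0


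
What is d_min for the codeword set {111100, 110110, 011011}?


Comparing all pairs, minimum distance: 2
Can detect 1 errors, correct 0 errors

2


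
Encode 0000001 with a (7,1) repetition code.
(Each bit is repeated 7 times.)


Each bit -> 7 copies

0000000000000000000000000000000000000000001111111


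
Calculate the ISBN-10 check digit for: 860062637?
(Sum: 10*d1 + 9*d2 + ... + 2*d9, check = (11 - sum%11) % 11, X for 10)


Weighted sum: 227
227 mod 11 = 7

Check digit: 4


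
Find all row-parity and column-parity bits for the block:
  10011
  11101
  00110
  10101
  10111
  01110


Row parities: 100101
Column parities: 00100

Row P: 100101, Col P: 00100, Corner: 1


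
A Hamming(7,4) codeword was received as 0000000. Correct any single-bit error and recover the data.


Syndrome = 0: no error detected

Data: 0000 (no errors)


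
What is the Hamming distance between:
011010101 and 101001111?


XOR: 110011010
Count of 1s: 5

5


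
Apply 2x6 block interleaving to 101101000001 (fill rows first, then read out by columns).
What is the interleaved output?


Matrix:
  101101
  000001
Read columns: 100010100011

100010100011
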